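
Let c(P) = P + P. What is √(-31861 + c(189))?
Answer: I*√31483 ≈ 177.43*I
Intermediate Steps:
c(P) = 2*P
√(-31861 + c(189)) = √(-31861 + 2*189) = √(-31861 + 378) = √(-31483) = I*√31483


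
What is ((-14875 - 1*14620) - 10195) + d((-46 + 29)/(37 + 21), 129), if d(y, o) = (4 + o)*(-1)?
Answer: -39823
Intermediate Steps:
d(y, o) = -4 - o
((-14875 - 1*14620) - 10195) + d((-46 + 29)/(37 + 21), 129) = ((-14875 - 1*14620) - 10195) + (-4 - 1*129) = ((-14875 - 14620) - 10195) + (-4 - 129) = (-29495 - 10195) - 133 = -39690 - 133 = -39823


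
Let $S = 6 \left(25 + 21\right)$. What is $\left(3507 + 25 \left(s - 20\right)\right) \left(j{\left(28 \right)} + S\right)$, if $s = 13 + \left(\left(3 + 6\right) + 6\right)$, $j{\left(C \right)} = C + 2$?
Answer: $1134342$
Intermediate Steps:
$j{\left(C \right)} = 2 + C$
$S = 276$ ($S = 6 \cdot 46 = 276$)
$s = 28$ ($s = 13 + \left(9 + 6\right) = 13 + 15 = 28$)
$\left(3507 + 25 \left(s - 20\right)\right) \left(j{\left(28 \right)} + S\right) = \left(3507 + 25 \left(28 - 20\right)\right) \left(\left(2 + 28\right) + 276\right) = \left(3507 + 25 \cdot 8\right) \left(30 + 276\right) = \left(3507 + 200\right) 306 = 3707 \cdot 306 = 1134342$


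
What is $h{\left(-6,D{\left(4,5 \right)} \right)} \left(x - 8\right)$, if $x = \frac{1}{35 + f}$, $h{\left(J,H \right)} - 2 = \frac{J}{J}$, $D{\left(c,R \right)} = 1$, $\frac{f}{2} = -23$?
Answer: $- \frac{267}{11} \approx -24.273$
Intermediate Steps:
$f = -46$ ($f = 2 \left(-23\right) = -46$)
$h{\left(J,H \right)} = 3$ ($h{\left(J,H \right)} = 2 + \frac{J}{J} = 2 + 1 = 3$)
$x = - \frac{1}{11}$ ($x = \frac{1}{35 - 46} = \frac{1}{-11} = - \frac{1}{11} \approx -0.090909$)
$h{\left(-6,D{\left(4,5 \right)} \right)} \left(x - 8\right) = 3 \left(- \frac{1}{11} - 8\right) = 3 \left(- \frac{89}{11}\right) = - \frac{267}{11}$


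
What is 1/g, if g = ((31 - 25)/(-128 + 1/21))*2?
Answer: -2687/252 ≈ -10.663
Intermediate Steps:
g = -252/2687 (g = (6/(-128 + 1/21))*2 = (6/(-2687/21))*2 = (6*(-21/2687))*2 = -126/2687*2 = -252/2687 ≈ -0.093785)
1/g = 1/(-252/2687) = -2687/252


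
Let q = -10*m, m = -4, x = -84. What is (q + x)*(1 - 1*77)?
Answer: 3344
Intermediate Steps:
q = 40 (q = -10*(-4) = 40)
(q + x)*(1 - 1*77) = (40 - 84)*(1 - 1*77) = -44*(1 - 77) = -44*(-76) = 3344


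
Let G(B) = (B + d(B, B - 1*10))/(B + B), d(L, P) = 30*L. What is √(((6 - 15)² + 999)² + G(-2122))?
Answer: √4665662/2 ≈ 1080.0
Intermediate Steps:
G(B) = 31/2 (G(B) = (B + 30*B)/(B + B) = (31*B)/((2*B)) = (31*B)*(1/(2*B)) = 31/2)
√(((6 - 15)² + 999)² + G(-2122)) = √(((6 - 15)² + 999)² + 31/2) = √(((-9)² + 999)² + 31/2) = √((81 + 999)² + 31/2) = √(1080² + 31/2) = √(1166400 + 31/2) = √(2332831/2) = √4665662/2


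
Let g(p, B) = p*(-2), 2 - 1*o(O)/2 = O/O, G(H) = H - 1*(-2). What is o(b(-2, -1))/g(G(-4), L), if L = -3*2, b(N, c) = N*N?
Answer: 1/2 ≈ 0.50000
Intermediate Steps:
b(N, c) = N**2
G(H) = 2 + H (G(H) = H + 2 = 2 + H)
o(O) = 2 (o(O) = 4 - 2*O/O = 4 - 2*1 = 4 - 2 = 2)
L = -6
g(p, B) = -2*p
o(b(-2, -1))/g(G(-4), L) = 2/((-2*(2 - 4))) = 2/((-2*(-2))) = 2/4 = 2*(1/4) = 1/2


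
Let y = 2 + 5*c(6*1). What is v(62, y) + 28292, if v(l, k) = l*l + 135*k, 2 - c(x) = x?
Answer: 29706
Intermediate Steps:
c(x) = 2 - x
y = -18 (y = 2 + 5*(2 - 6) = 2 + 5*(-4) = 2 - 20 = -18)
v(l, k) = l**2 + 135*k
v(62, y) + 28292 = (62**2 + 135*(-18)) + 28292 = (3844 - 2430) + 28292 = 1414 + 28292 = 29706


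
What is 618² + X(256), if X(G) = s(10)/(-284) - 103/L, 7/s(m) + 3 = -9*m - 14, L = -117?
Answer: 1357894192687/3555396 ≈ 3.8193e+5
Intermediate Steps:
s(m) = 7/(-17 - 9*m) (s(m) = 7/(-3 + (-9*m - 14)) = 7/(-3 + (-14 - 9*m)) = 7/(-17 - 9*m))
X(G) = 3130783/3555396 (X(G) = -7/(17 + 9*10)/(-284) - 103/(-117) = -7/(17 + 90)*(-1/284) - 103*(-1/117) = -7/107*(-1/284) + 103/117 = 7/30388 + 103/117 = 3130783/3555396)
618² + X(256) = 618² + 3130783/3555396 = 381924 + 3130783/3555396 = 1357894192687/3555396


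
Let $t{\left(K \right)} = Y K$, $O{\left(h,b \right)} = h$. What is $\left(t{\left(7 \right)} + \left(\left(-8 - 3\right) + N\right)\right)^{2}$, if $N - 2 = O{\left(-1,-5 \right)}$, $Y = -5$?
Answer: $2025$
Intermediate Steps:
$N = 1$ ($N = 2 - 1 = 1$)
$t{\left(K \right)} = - 5 K$
$\left(t{\left(7 \right)} + \left(\left(-8 - 3\right) + N\right)\right)^{2} = \left(\left(-5\right) 7 + \left(\left(-8 - 3\right) + 1\right)\right)^{2} = \left(-35 + \left(\left(-8 - 3\right) + 1\right)\right)^{2} = \left(-35 + \left(-11 + 1\right)\right)^{2} = \left(-35 - 10\right)^{2} = \left(-45\right)^{2} = 2025$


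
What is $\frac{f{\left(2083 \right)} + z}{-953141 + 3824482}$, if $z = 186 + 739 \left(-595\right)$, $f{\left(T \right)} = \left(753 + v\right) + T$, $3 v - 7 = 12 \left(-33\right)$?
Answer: $- \frac{1310438}{8614023} \approx -0.15213$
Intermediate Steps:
$v = - \frac{389}{3}$ ($v = \frac{7}{3} + \frac{12 \left(-33\right)}{3} = \frac{7}{3} + \frac{1}{3} \left(-396\right) = \frac{7}{3} - 132 = - \frac{389}{3} \approx -129.67$)
$f{\left(T \right)} = \frac{1870}{3} + T$ ($f{\left(T \right)} = \left(753 - \frac{389}{3}\right) + T = \frac{1870}{3} + T$)
$z = -439519$ ($z = 186 - 439705 = -439519$)
$\frac{f{\left(2083 \right)} + z}{-953141 + 3824482} = \frac{\left(\frac{1870}{3} + 2083\right) - 439519}{-953141 + 3824482} = \frac{\frac{8119}{3} - 439519}{2871341} = \left(- \frac{1310438}{3}\right) \frac{1}{2871341} = - \frac{1310438}{8614023}$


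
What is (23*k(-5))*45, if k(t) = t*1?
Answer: -5175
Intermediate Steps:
k(t) = t
(23*k(-5))*45 = (23*(-5))*45 = -115*45 = -5175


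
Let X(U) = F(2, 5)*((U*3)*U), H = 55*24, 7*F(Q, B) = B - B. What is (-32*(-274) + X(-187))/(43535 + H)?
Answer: 8768/44855 ≈ 0.19547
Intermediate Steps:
F(Q, B) = 0 (F(Q, B) = (B - B)/7 = (⅐)*0 = 0)
H = 1320
X(U) = 0 (X(U) = 0*((U*3)*U) = 0*((3*U)*U) = 0*(3*U²) = 0)
(-32*(-274) + X(-187))/(43535 + H) = (-32*(-274) + 0)/(43535 + 1320) = (8768 + 0)/44855 = 8768*(1/44855) = 8768/44855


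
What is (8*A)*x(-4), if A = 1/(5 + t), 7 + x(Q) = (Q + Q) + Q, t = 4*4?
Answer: -152/21 ≈ -7.2381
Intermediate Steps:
t = 16
x(Q) = -7 + 3*Q (x(Q) = -7 + ((Q + Q) + Q) = -7 + (2*Q + Q) = -7 + 3*Q)
A = 1/21 (A = 1/(5 + 16) = 1/21 ≈ 0.047619)
(8*A)*x(-4) = (8*(1/21))*(-7 + 3*(-4)) = 8*(-7 - 12)/21 = (8/21)*(-19) = -152/21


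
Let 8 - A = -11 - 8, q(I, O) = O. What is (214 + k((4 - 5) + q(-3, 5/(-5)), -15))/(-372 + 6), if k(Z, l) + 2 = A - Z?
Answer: -241/366 ≈ -0.65847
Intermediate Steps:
A = 27 (A = 8 - (-11 - 8) = 8 - 1*(-19) = 8 + 19 = 27)
k(Z, l) = 25 - Z (k(Z, l) = -2 + (27 - Z) = 25 - Z)
(214 + k((4 - 5) + q(-3, 5/(-5)), -15))/(-372 + 6) = (214 + (25 - ((4 - 5) + 5/(-5))))/(-372 + 6) = (214 + (25 - (-1 + 5*(-⅕))))/(-366) = (214 + (25 - (-1 - 1)))*(-1/366) = (214 + (25 - 1*(-2)))*(-1/366) = (214 + (25 + 2))*(-1/366) = (214 + 27)*(-1/366) = 241*(-1/366) = -241/366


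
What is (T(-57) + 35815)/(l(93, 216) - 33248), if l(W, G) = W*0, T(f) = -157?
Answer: -17829/16624 ≈ -1.0725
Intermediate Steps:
l(W, G) = 0
(T(-57) + 35815)/(l(93, 216) - 33248) = (-157 + 35815)/(0 - 33248) = 35658/(-33248) = 35658*(-1/33248) = -17829/16624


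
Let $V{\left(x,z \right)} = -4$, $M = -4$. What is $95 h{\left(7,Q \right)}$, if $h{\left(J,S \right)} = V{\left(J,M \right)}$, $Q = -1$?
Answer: $-380$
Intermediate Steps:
$h{\left(J,S \right)} = -4$
$95 h{\left(7,Q \right)} = 95 \left(-4\right) = -380$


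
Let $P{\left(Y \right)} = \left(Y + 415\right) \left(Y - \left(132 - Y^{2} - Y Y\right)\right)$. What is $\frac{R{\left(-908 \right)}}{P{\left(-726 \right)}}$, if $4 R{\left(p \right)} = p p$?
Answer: $- \frac{103058}{163787217} \approx -0.00062922$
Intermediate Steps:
$P{\left(Y \right)} = \left(415 + Y\right) \left(-132 + Y + 2 Y^{2}\right)$ ($P{\left(Y \right)} = \left(415 + Y\right) \left(Y + \left(\left(Y^{2} + Y^{2}\right) - 132\right)\right) = \left(415 + Y\right) \left(Y + \left(2 Y^{2} - 132\right)\right) = \left(415 + Y\right) \left(Y + \left(-132 + 2 Y^{2}\right)\right) = \left(415 + Y\right) \left(-132 + Y + 2 Y^{2}\right)$)
$R{\left(p \right)} = \frac{p^{2}}{4}$ ($R{\left(p \right)} = \frac{p p}{4} = \frac{p^{2}}{4}$)
$\frac{R{\left(-908 \right)}}{P{\left(-726 \right)}} = \frac{\frac{1}{4} \left(-908\right)^{2}}{-54780 + 2 \left(-726\right)^{3} + 283 \left(-726\right) + 831 \left(-726\right)^{2}} = \frac{\frac{1}{4} \cdot 824464}{-54780 + 2 \left(-382657176\right) - 205458 + 831 \cdot 527076} = \frac{206116}{-54780 - 765314352 - 205458 + 438000156} = \frac{206116}{-327574434} = 206116 \left(- \frac{1}{327574434}\right) = - \frac{103058}{163787217}$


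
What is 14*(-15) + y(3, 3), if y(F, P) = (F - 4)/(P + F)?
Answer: -1261/6 ≈ -210.17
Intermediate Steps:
y(F, P) = (-4 + F)/(F + P)
14*(-15) + y(3, 3) = 14*(-15) + (-4 + 3)/(3 + 3) = -210 - 1/6 = -210 + (⅙)*(-1) = -210 - ⅙ = -1261/6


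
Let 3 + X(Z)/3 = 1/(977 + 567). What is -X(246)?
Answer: 13893/1544 ≈ 8.9981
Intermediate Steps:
X(Z) = -13893/1544 (X(Z) = -9 + 3/(977 + 567) = -9 + 3/1544 = -13893/1544)
-X(246) = -1*(-13893/1544) = 13893/1544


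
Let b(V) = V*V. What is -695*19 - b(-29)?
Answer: -14046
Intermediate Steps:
b(V) = V²
-695*19 - b(-29) = -695*19 - 1*(-29)² = -13205 - 1*841 = -13205 - 841 = -14046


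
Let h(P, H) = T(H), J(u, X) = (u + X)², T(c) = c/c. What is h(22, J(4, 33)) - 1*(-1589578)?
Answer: 1589579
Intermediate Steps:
T(c) = 1
J(u, X) = (X + u)²
h(P, H) = 1
h(22, J(4, 33)) - 1*(-1589578) = 1 - 1*(-1589578) = 1 + 1589578 = 1589579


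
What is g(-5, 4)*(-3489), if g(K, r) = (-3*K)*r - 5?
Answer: -191895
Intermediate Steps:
g(K, r) = -5 - 3*K*r (g(K, r) = -3*K*r - 5 = -5 - 3*K*r)
g(-5, 4)*(-3489) = (-5 - 3*(-5)*4)*(-3489) = (-5 + 60)*(-3489) = 55*(-3489) = -191895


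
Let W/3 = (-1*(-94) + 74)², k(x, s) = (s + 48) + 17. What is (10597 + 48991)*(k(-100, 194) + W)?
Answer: 5060868428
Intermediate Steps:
k(x, s) = 65 + s (k(x, s) = (48 + s) + 17 = 65 + s)
W = 84672 (W = 3*(-1*(-94) + 74)² = 3*(94 + 74)² = 3*168² = 3*28224 = 84672)
(10597 + 48991)*(k(-100, 194) + W) = (10597 + 48991)*((65 + 194) + 84672) = 59588*(259 + 84672) = 59588*84931 = 5060868428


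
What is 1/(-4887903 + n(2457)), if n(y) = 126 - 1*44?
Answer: -1/4887821 ≈ -2.0459e-7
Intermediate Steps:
n(y) = 82 (n(y) = 126 - 44 = 82)
1/(-4887903 + n(2457)) = 1/(-4887903 + 82) = 1/(-4887821) = -1/4887821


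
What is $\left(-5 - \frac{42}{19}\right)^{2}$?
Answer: $\frac{18769}{361} \approx 51.992$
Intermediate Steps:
$\left(-5 - \frac{42}{19}\right)^{2} = \left(- \frac{137}{19}\right)^{2} = \frac{18769}{361}$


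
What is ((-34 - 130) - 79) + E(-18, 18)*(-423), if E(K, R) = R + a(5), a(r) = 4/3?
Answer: -8421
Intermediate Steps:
a(r) = 4/3 (a(r) = 4*(⅓) = 4/3)
E(K, R) = 4/3 + R (E(K, R) = R + 4/3 = 4/3 + R)
((-34 - 130) - 79) + E(-18, 18)*(-423) = ((-34 - 130) - 79) + (4/3 + 18)*(-423) = (-164 - 79) + (58/3)*(-423) = -243 - 8178 = -8421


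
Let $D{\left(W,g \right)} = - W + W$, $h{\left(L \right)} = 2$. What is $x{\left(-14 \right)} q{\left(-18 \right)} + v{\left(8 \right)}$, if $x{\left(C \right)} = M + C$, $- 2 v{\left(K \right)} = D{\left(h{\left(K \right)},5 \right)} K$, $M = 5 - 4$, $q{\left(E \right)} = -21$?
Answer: $273$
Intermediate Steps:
$D{\left(W,g \right)} = 0$
$M = 1$
$v{\left(K \right)} = 0$ ($v{\left(K \right)} = - \frac{0 K}{2} = \left(- \frac{1}{2}\right) 0 = 0$)
$x{\left(C \right)} = 1 + C$
$x{\left(-14 \right)} q{\left(-18 \right)} + v{\left(8 \right)} = \left(1 - 14\right) \left(-21\right) + 0 = \left(-13\right) \left(-21\right) + 0 = 273 + 0 = 273$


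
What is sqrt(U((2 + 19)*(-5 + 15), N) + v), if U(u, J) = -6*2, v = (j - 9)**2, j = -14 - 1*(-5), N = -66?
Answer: 2*sqrt(78) ≈ 17.664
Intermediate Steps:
j = -9 (j = -14 + 5 = -9)
v = 324 (v = (-9 - 9)**2 = (-18)**2 = 324)
U(u, J) = -12
sqrt(U((2 + 19)*(-5 + 15), N) + v) = sqrt(-12 + 324) = sqrt(312) = 2*sqrt(78)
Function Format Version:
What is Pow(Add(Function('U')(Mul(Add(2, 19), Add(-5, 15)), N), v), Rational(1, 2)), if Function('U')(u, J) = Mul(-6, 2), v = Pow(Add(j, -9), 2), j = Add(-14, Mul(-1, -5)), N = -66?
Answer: Mul(2, Pow(78, Rational(1, 2))) ≈ 17.664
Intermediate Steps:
j = -9 (j = Add(-14, 5) = -9)
v = 324 (v = Pow(Add(-9, -9), 2) = Pow(-18, 2) = 324)
Function('U')(u, J) = -12
Pow(Add(Function('U')(Mul(Add(2, 19), Add(-5, 15)), N), v), Rational(1, 2)) = Pow(Add(-12, 324), Rational(1, 2)) = Pow(312, Rational(1, 2)) = Mul(2, Pow(78, Rational(1, 2)))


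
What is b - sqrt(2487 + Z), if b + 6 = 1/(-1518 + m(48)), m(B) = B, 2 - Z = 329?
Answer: -8821/1470 - 12*sqrt(15) ≈ -52.477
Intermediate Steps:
Z = -327 (Z = 2 - 1*329 = 2 - 329 = -327)
b = -8821/1470 (b = -6 + 1/(-1518 + 48) = -6 + 1/(-1470) = -6 - 1/1470 = -8821/1470 ≈ -6.0007)
b - sqrt(2487 + Z) = -8821/1470 - sqrt(2487 - 327) = -8821/1470 - sqrt(2160) = -8821/1470 - 12*sqrt(15)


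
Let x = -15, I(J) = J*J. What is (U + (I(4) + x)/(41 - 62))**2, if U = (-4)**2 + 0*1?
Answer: 112225/441 ≈ 254.48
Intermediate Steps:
I(J) = J**2
U = 16 (U = 16 + 0 = 16)
(U + (I(4) + x)/(41 - 62))**2 = (16 + (4**2 - 15)/(41 - 62))**2 = (16 + (16 - 15)/(-21))**2 = (16 + 1*(-1/21))**2 = (16 - 1/21)**2 = (335/21)**2 = 112225/441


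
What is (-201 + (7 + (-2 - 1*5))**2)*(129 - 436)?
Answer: 61707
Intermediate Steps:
(-201 + (7 + (-2 - 1*5))**2)*(129 - 436) = (-201 + (7 + (-2 - 5))**2)*(-307) = (-201 + (7 - 7)**2)*(-307) = (-201 + 0**2)*(-307) = (-201 + 0)*(-307) = -201*(-307) = 61707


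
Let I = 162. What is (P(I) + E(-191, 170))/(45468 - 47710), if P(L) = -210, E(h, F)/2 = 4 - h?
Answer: -90/1121 ≈ -0.080285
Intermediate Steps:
E(h, F) = 8 - 2*h (E(h, F) = 2*(4 - h) = 8 - 2*h)
(P(I) + E(-191, 170))/(45468 - 47710) = (-210 + (8 - 2*(-191)))/(45468 - 47710) = (-210 + (8 + 382))/(-2242) = (-210 + 390)*(-1/2242) = 180*(-1/2242) = -90/1121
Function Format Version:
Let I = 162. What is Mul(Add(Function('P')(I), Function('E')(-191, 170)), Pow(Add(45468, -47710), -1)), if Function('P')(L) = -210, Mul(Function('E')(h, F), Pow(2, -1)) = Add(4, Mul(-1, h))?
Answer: Rational(-90, 1121) ≈ -0.080285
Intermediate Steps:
Function('E')(h, F) = Add(8, Mul(-2, h)) (Function('E')(h, F) = Mul(2, Add(4, Mul(-1, h))) = Add(8, Mul(-2, h)))
Mul(Add(Function('P')(I), Function('E')(-191, 170)), Pow(Add(45468, -47710), -1)) = Mul(Add(-210, Add(8, Mul(-2, -191))), Pow(Add(45468, -47710), -1)) = Mul(Add(-210, Add(8, 382)), Pow(-2242, -1)) = Mul(Add(-210, 390), Rational(-1, 2242)) = Mul(180, Rational(-1, 2242)) = Rational(-90, 1121)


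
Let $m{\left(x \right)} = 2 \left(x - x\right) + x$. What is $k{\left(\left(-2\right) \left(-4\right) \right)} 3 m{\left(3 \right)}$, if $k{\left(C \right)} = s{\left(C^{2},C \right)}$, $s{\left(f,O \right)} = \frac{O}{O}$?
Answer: $9$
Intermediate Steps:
$s{\left(f,O \right)} = 1$
$k{\left(C \right)} = 1$
$m{\left(x \right)} = x$ ($m{\left(x \right)} = 2 \cdot 0 + x = 0 + x = x$)
$k{\left(\left(-2\right) \left(-4\right) \right)} 3 m{\left(3 \right)} = 1 \cdot 3 \cdot 3 = 3 \cdot 3 = 9$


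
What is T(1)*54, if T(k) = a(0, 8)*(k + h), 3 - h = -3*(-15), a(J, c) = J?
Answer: 0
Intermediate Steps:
h = -42 (h = 3 - (-3)*(-15) = 3 - 1*45 = 3 - 45 = -42)
T(k) = 0 (T(k) = 0*(k - 42) = 0*(-42 + k) = 0)
T(1)*54 = 0*54 = 0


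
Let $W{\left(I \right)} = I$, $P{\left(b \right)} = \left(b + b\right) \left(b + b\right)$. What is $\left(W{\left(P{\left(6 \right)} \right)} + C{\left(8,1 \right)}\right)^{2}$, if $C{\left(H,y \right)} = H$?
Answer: $23104$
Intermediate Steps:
$P{\left(b \right)} = 4 b^{2}$ ($P{\left(b \right)} = 2 b 2 b = 4 b^{2}$)
$\left(W{\left(P{\left(6 \right)} \right)} + C{\left(8,1 \right)}\right)^{2} = \left(4 \cdot 6^{2} + 8\right)^{2} = \left(4 \cdot 36 + 8\right)^{2} = \left(144 + 8\right)^{2} = 152^{2} = 23104$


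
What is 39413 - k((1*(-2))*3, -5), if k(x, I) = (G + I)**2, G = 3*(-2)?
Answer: 39292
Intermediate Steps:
G = -6
k(x, I) = (-6 + I)**2
39413 - k((1*(-2))*3, -5) = 39413 - (-6 - 5)**2 = 39413 - 1*(-11)**2 = 39413 - 1*121 = 39413 - 121 = 39292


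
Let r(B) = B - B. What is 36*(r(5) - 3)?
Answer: -108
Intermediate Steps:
r(B) = 0
36*(r(5) - 3) = 36*(0 - 3) = 36*(-3) = -108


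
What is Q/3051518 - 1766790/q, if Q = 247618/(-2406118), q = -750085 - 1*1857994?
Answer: 6486161728319753069/9574665374148987398 ≈ 0.67743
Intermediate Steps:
q = -2608079 (q = -750085 - 1857994 = -2608079)
Q = -123809/1203059 (Q = 247618*(-1/2406118) = -123809/1203059 ≈ -0.10291)
Q/3051518 - 1766790/q = -123809/1203059/3051518 - 1766790/(-2608079) = -123809/1203059*1/3051518 - 1766790*(-1/2608079) = -123809/3671156193562 + 1766790/2608079 = 6486161728319753069/9574665374148987398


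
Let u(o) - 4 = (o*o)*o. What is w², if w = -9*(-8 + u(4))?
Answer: 291600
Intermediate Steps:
u(o) = 4 + o³ (u(o) = 4 + (o*o)*o = 4 + o²*o = 4 + o³)
w = -540 (w = -9*(-8 + (4 + 4³)) = -9*(-8 + (4 + 64)) = -9*(-8 + 68) = -9*60 = -540)
w² = (-540)² = 291600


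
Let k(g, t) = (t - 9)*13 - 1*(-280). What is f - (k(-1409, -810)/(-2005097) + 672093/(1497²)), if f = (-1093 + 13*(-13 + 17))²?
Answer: 541050515561693021/499271158097 ≈ 1.0837e+6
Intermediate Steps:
k(g, t) = 163 + 13*t (k(g, t) = (-9 + t)*13 + 280 = (-117 + 13*t) + 280 = 163 + 13*t)
f = 1083681 (f = (-1093 + 13*4)² = (-1093 + 52)² = (-1041)² = 1083681)
f - (k(-1409, -810)/(-2005097) + 672093/(1497²)) = 1083681 - ((163 + 13*(-810))/(-2005097) + 672093/(1497²)) = 1083681 - ((163 - 10530)*(-1/2005097) + 672093/2241009) = 1083681 - (-10367*(-1/2005097) + 672093*(1/2241009)) = 1083681 - (10367/2005097 + 74677/249001) = 1083681 - 1*152316022036/499271158097 = 1083681 - 152316022036/499271158097 = 541050515561693021/499271158097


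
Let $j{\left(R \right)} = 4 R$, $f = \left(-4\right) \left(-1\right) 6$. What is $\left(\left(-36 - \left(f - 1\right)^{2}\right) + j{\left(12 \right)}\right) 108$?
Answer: $-55836$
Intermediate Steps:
$f = 24$ ($f = 4 \cdot 6 = 24$)
$\left(\left(-36 - \left(f - 1\right)^{2}\right) + j{\left(12 \right)}\right) 108 = \left(\left(-36 - \left(24 - 1\right)^{2}\right) + 4 \cdot 12\right) 108 = \left(\left(-36 - 23^{2}\right) + 48\right) 108 = \left(\left(-36 - 529\right) + 48\right) 108 = \left(-565 + 48\right) 108 = \left(-517\right) 108 = -55836$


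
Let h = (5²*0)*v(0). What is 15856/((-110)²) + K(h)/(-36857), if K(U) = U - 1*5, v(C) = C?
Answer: 146116273/111492425 ≈ 1.3105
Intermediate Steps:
h = 0 (h = (5²*0)*0 = (25*0)*0 = 0*0 = 0)
K(U) = -5 + U (K(U) = U - 5 = -5 + U)
15856/((-110)²) + K(h)/(-36857) = 15856/((-110)²) + (-5 + 0)/(-36857) = 15856/12100 - 5*(-1/36857) = 15856*(1/12100) + 5/36857 = 3964/3025 + 5/36857 = 146116273/111492425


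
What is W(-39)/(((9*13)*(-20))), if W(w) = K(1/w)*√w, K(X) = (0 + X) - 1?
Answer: 2*I*√39/4563 ≈ 0.0027372*I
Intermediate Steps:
K(X) = -1 + X (K(X) = X - 1 = -1 + X)
W(w) = √w*(-1 + 1/w) (W(w) = (-1 + 1/w)*√w = √w*(-1 + 1/w))
W(-39)/(((9*13)*(-20))) = ((1 - 1*(-39))/√(-39))/(((9*13)*(-20))) = ((-I*√39/39)*(1 + 39))/((117*(-20))) = (-I*√39/39*40)/(-2340) = -40*I*√39/39*(-1/2340) = 2*I*√39/4563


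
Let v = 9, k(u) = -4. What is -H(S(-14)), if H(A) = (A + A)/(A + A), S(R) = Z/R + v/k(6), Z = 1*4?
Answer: -1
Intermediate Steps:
Z = 4
S(R) = -9/4 + 4/R (S(R) = 4/R + 9/(-4) = 4/R + 9*(-¼) = 4/R - 9/4 = -9/4 + 4/R)
H(A) = 1 (H(A) = (2*A)/((2*A)) = (2*A)*(1/(2*A)) = 1)
-H(S(-14)) = -1*1 = -1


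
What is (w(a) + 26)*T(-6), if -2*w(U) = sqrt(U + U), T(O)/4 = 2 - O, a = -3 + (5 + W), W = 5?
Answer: 832 - 16*sqrt(14) ≈ 772.13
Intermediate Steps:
a = 7 (a = -3 + (5 + 5) = -3 + 10 = 7)
T(O) = 8 - 4*O (T(O) = 4*(2 - O) = 8 - 4*O)
w(U) = -sqrt(2)*sqrt(U)/2 (w(U) = -sqrt(U + U)/2 = -sqrt(2)*sqrt(U)/2)
(w(a) + 26)*T(-6) = (-sqrt(2)*sqrt(7)/2 + 26)*(8 - 4*(-6)) = (-sqrt(14)/2 + 26)*(8 + 24) = (26 - sqrt(14)/2)*32 = 832 - 16*sqrt(14)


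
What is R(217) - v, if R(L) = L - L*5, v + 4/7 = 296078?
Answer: -2078618/7 ≈ -2.9695e+5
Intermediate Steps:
v = 2072542/7 (v = -4/7 + 296078 = 2072542/7 ≈ 2.9608e+5)
R(L) = -4*L (R(L) = L - 5*L = -4*L)
R(217) - v = -4*217 - 1*2072542/7 = -868 - 2072542/7 = -2078618/7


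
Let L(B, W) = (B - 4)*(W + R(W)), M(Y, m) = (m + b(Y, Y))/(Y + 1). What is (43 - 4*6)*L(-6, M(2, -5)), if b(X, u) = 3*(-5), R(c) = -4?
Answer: 6080/3 ≈ 2026.7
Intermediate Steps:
b(X, u) = -15
M(Y, m) = (-15 + m)/(1 + Y) (M(Y, m) = (m - 15)/(Y + 1) = (-15 + m)/(1 + Y))
L(B, W) = (-4 + B)*(-4 + W) (L(B, W) = (B - 4)*(W - 4) = (-4 + B)*(-4 + W))
(43 - 4*6)*L(-6, M(2, -5)) = (43 - 4*6)*(16 - 4*(-6) - 4*(-15 - 5)/(1 + 2) - 6*(-15 - 5)/(1 + 2)) = (43 - 24)*(16 + 24 - 4*(-20)/3 - 6*(-20)/3) = 19*(16 + 24 - 4*(-20)/3 - 2*(-20)) = 19*(16 + 24 - 4*(-20/3) - 6*(-20/3)) = 19*(16 + 24 + 80/3 + 40) = 19*(320/3) = 6080/3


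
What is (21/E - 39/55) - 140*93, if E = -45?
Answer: -2148494/165 ≈ -13021.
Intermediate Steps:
(21/E - 39/55) - 140*93 = (21/(-45) - 39/55) - 140*93 = (21*(-1/45) - 39*1/55) - 13020 = (-7/15 - 39/55) - 13020 = -194/165 - 13020 = -2148494/165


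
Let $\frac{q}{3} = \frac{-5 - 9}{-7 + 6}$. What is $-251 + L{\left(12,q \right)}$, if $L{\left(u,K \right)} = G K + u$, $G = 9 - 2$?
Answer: $55$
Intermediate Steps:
$G = 7$ ($G = 9 - 2 = 7$)
$q = 42$ ($q = 3 \frac{-5 - 9}{-7 + 6} = 3 \left(- \frac{14}{-1}\right) = 3 \left(\left(-14\right) \left(-1\right)\right) = 3 \cdot 14 = 42$)
$L{\left(u,K \right)} = u + 7 K$ ($L{\left(u,K \right)} = 7 K + u = u + 7 K$)
$-251 + L{\left(12,q \right)} = -251 + \left(12 + 7 \cdot 42\right) = -251 + \left(12 + 294\right) = -251 + 306 = 55$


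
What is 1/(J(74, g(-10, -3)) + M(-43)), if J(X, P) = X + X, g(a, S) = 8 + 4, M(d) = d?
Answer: 1/105 ≈ 0.0095238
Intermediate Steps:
g(a, S) = 12
J(X, P) = 2*X
1/(J(74, g(-10, -3)) + M(-43)) = 1/(2*74 - 43) = 1/(148 - 43) = 1/105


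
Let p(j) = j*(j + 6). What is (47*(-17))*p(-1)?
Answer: 3995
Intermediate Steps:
p(j) = j*(6 + j)
(47*(-17))*p(-1) = (47*(-17))*(-(6 - 1)) = -(-799)*5 = -799*(-5) = 3995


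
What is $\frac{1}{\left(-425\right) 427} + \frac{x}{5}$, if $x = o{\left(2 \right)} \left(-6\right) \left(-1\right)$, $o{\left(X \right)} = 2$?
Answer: $\frac{435539}{181475} \approx 2.4$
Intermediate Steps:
$x = 12$ ($x = 2 \left(-6\right) \left(-1\right) = \left(-12\right) \left(-1\right) = 12$)
$\frac{1}{\left(-425\right) 427} + \frac{x}{5} = \frac{1}{\left(-425\right) 427} + \frac{12}{5} = \left(- \frac{1}{425}\right) \frac{1}{427} + 12 \cdot \frac{1}{5} = - \frac{1}{181475} + \frac{12}{5} = \frac{435539}{181475}$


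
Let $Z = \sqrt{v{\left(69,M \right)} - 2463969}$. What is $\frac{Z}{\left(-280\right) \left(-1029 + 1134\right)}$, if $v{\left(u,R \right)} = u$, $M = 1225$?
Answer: $- \frac{i \sqrt{24639}}{2940} \approx - 0.053391 i$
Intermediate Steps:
$Z = 10 i \sqrt{24639}$ ($Z = \sqrt{69 - 2463969} = \sqrt{-2463900} = 10 i \sqrt{24639} \approx 1569.7 i$)
$\frac{Z}{\left(-280\right) \left(-1029 + 1134\right)} = \frac{10 i \sqrt{24639}}{\left(-280\right) \left(-1029 + 1134\right)} = \frac{10 i \sqrt{24639}}{\left(-280\right) 105} = \frac{10 i \sqrt{24639}}{-29400} = 10 i \sqrt{24639} \left(- \frac{1}{29400}\right) = - \frac{i \sqrt{24639}}{2940}$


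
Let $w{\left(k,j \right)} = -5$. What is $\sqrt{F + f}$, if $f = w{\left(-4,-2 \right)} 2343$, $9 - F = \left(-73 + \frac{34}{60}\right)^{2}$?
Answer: $\frac{i \sqrt{15257329}}{30} \approx 130.2 i$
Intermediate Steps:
$F = - \frac{4713829}{900}$ ($F = 9 - \left(-73 + \frac{34}{60}\right)^{2} = 9 - \left(-73 + 34 \cdot \frac{1}{60}\right)^{2} = 9 - \left(-73 + \frac{17}{30}\right)^{2} = 9 - \left(- \frac{2173}{30}\right)^{2} = 9 - \frac{4721929}{900} = - \frac{4713829}{900} \approx -5237.6$)
$f = -11715$ ($f = \left(-5\right) 2343 = -11715$)
$\sqrt{F + f} = \sqrt{- \frac{4713829}{900} - 11715} = \sqrt{- \frac{15257329}{900}} = \frac{i \sqrt{15257329}}{30}$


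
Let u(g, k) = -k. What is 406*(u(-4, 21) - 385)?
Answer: -164836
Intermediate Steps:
406*(u(-4, 21) - 385) = 406*(-1*21 - 385) = 406*(-21 - 385) = 406*(-406) = -164836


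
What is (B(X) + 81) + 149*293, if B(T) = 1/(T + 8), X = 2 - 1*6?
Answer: 174953/4 ≈ 43738.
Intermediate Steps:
X = -4 (X = 2 - 6 = -4)
B(T) = 1/(8 + T)
(B(X) + 81) + 149*293 = (1/(8 - 4) + 81) + 149*293 = (1/4 + 81) + 43657 = (¼ + 81) + 43657 = 325/4 + 43657 = 174953/4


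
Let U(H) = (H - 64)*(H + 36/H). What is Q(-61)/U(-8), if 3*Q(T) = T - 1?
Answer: -31/1350 ≈ -0.022963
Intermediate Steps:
Q(T) = -⅓ + T/3 (Q(T) = (T - 1)/3 = (-1 + T)/3 = -⅓ + T/3)
U(H) = (-64 + H)*(H + 36/H)
Q(-61)/U(-8) = (-⅓ + (⅓)*(-61))/(36 + (-8)² - 2304/(-8) - 64*(-8)) = (-⅓ - 61/3)/(36 + 64 - 2304*(-⅛) + 512) = -62/(3*(36 + 64 + 288 + 512)) = -62/3/900 = -62/3*1/900 = -31/1350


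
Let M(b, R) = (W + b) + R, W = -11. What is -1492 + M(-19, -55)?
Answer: -1577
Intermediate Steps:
M(b, R) = -11 + R + b (M(b, R) = (-11 + b) + R = -11 + R + b)
-1492 + M(-19, -55) = -1492 + (-11 - 55 - 19) = -1492 - 85 = -1577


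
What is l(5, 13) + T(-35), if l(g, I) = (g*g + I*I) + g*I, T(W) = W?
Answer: 224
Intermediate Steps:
l(g, I) = I² + g² + I*g (l(g, I) = (g² + I²) + I*g = (I² + g²) + I*g = I² + g² + I*g)
l(5, 13) + T(-35) = (13² + 5² + 13*5) - 35 = (169 + 25 + 65) - 35 = 259 - 35 = 224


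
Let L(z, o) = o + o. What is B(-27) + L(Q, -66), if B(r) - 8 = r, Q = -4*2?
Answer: -151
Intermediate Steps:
Q = -8
B(r) = 8 + r
L(z, o) = 2*o
B(-27) + L(Q, -66) = (8 - 27) + 2*(-66) = -19 - 132 = -151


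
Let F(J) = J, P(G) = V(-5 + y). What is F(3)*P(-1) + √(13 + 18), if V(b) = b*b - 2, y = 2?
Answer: 21 + √31 ≈ 26.568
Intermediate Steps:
V(b) = -2 + b² (V(b) = b² - 2 = -2 + b²)
P(G) = 7 (P(G) = -2 + (-5 + 2)² = -2 + (-3)² = -2 + 9 = 7)
F(3)*P(-1) + √(13 + 18) = 3*7 + √(13 + 18) = 21 + √31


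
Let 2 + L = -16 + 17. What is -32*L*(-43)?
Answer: -1376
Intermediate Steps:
L = -1 (L = -2 + (-16 + 17) = -2 + 1 = -1)
-32*L*(-43) = -32*(-1)*(-43) = 32*(-43) = -1376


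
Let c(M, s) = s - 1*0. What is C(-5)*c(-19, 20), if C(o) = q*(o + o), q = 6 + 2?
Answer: -1600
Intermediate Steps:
c(M, s) = s (c(M, s) = s + 0 = s)
q = 8
C(o) = 16*o (C(o) = 8*(o + o) = 8*(2*o) = 16*o)
C(-5)*c(-19, 20) = (16*(-5))*20 = -80*20 = -1600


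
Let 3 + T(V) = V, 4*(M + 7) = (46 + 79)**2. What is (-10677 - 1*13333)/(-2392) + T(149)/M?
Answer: 187940449/18654012 ≈ 10.075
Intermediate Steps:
M = 15597/4 (M = -7 + (46 + 79)**2/4 = -7 + (1/4)*125**2 = -7 + (1/4)*15625 = -7 + 15625/4 = 15597/4 ≈ 3899.3)
T(V) = -3 + V
(-10677 - 1*13333)/(-2392) + T(149)/M = (-10677 - 1*13333)/(-2392) + (-3 + 149)/(15597/4) = (-10677 - 13333)*(-1/2392) + 146*(4/15597) = -24010*(-1/2392) + 584/15597 = 12005/1196 + 584/15597 = 187940449/18654012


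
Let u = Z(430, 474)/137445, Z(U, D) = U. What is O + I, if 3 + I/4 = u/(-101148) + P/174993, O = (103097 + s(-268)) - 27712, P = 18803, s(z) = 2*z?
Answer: 433487416869582461/5792387820219 ≈ 74837.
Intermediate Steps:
O = 74849 (O = (103097 + 2*(-268)) - 27712 = (103097 - 536) - 27712 = 102561 - 27712 = 74849)
u = 86/27489 (u = 430/137445 = 430*(1/137445) = 86/27489 ≈ 0.0031285)
I = -67019085989470/5792387820219 (I = -12 + 4*((86/27489)/(-101148) + 18803/174993) = -12 + 4*((86/27489)*(-1/101148) + 18803*(1/174993)) = -12 + 4*(-43/1390228686 + 18803/174993) = -12 + 4*(1244783926579/11584775640438) = -12 + 2489567853158/5792387820219 = -67019085989470/5792387820219 ≈ -11.570)
O + I = 74849 - 67019085989470/5792387820219 = 433487416869582461/5792387820219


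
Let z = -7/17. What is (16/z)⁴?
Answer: 5473632256/2401 ≈ 2.2797e+6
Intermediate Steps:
z = -7/17 (z = -7*1/17 = -7/17 ≈ -0.41176)
(16/z)⁴ = (16/(-7/17))⁴ = (16*(-17/7))⁴ = (-272/7)⁴ = 5473632256/2401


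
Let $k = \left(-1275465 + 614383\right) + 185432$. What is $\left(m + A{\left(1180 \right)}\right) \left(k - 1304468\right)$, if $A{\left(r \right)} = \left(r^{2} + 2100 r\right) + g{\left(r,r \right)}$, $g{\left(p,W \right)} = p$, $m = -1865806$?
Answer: $-3570514401332$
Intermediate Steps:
$k = -475650$ ($k = -661082 + 185432 = -475650$)
$A{\left(r \right)} = r^{2} + 2101 r$ ($A{\left(r \right)} = \left(r^{2} + 2100 r\right) + r = r^{2} + 2101 r$)
$\left(m + A{\left(1180 \right)}\right) \left(k - 1304468\right) = \left(-1865806 + 1180 \left(2101 + 1180\right)\right) \left(-475650 - 1304468\right) = \left(-1865806 + 1180 \cdot 3281\right) \left(-1780118\right) = \left(-1865806 + 3871580\right) \left(-1780118\right) = 2005774 \left(-1780118\right) = -3570514401332$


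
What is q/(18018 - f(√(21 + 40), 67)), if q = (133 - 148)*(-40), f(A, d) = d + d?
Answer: 150/4471 ≈ 0.033550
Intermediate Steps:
f(A, d) = 2*d
q = 600 (q = -15*(-40) = 600)
q/(18018 - f(√(21 + 40), 67)) = 600/(18018 - 2*67) = 600/(18018 - 1*134) = 600/(18018 - 134) = 600/17884 = 600*(1/17884) = 150/4471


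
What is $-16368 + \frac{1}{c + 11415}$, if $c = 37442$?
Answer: $- \frac{799691375}{48857} \approx -16368.0$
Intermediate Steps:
$-16368 + \frac{1}{c + 11415} = -16368 + \frac{1}{37442 + 11415} = -16368 + \frac{1}{48857} = - \frac{799691375}{48857}$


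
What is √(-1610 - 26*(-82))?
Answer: 3*√58 ≈ 22.847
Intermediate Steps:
√(-1610 - 26*(-82)) = √(-1610 + 2132) = √522 = 3*√58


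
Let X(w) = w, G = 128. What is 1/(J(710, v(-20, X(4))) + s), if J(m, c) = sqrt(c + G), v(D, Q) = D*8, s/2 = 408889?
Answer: 408889/334380428658 - I*sqrt(2)/167190214329 ≈ 1.2228e-6 - 8.4587e-12*I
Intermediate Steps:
s = 817778 (s = 2*408889 = 817778)
v(D, Q) = 8*D
J(m, c) = sqrt(128 + c) (J(m, c) = sqrt(c + 128) = sqrt(128 + c))
1/(J(710, v(-20, X(4))) + s) = 1/(sqrt(128 + 8*(-20)) + 817778) = 1/(sqrt(128 - 160) + 817778) = 1/(sqrt(-32) + 817778) = 1/(4*I*sqrt(2) + 817778) = 1/(817778 + 4*I*sqrt(2))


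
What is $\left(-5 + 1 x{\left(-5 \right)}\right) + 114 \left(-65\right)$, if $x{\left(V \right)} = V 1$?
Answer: $-7420$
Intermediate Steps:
$x{\left(V \right)} = V$
$\left(-5 + 1 x{\left(-5 \right)}\right) + 114 \left(-65\right) = \left(-5 + 1 \left(-5\right)\right) + 114 \left(-65\right) = \left(-5 - 5\right) - 7410 = -10 - 7410 = -7420$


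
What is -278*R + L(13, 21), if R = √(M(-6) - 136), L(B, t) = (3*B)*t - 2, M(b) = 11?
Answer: 817 - 1390*I*√5 ≈ 817.0 - 3108.1*I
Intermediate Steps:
L(B, t) = -2 + 3*B*t (L(B, t) = 3*B*t - 2 = -2 + 3*B*t)
R = 5*I*√5 (R = √(11 - 136) = √(-125) = 5*I*√5 ≈ 11.18*I)
-278*R + L(13, 21) = -1390*I*√5 + (-2 + 3*13*21) = -1390*I*√5 + (-2 + 819) = -1390*I*√5 + 817 = 817 - 1390*I*√5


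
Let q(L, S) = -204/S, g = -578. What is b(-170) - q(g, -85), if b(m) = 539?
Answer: 2683/5 ≈ 536.60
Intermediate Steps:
b(-170) - q(g, -85) = 539 - (-204)/(-85) = 539 - (-204)*(-1)/85 = 539 - 1*12/5 = 539 - 12/5 = 2683/5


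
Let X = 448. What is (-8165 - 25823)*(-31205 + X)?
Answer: 1045368916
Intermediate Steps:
(-8165 - 25823)*(-31205 + X) = (-8165 - 25823)*(-31205 + 448) = -33988*(-30757) = 1045368916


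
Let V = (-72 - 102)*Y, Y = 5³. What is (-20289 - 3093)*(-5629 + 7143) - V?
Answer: -35378598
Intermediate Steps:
Y = 125
V = -21750 (V = (-72 - 102)*125 = -174*125 = -21750)
(-20289 - 3093)*(-5629 + 7143) - V = (-20289 - 3093)*(-5629 + 7143) - 1*(-21750) = -23382*1514 + 21750 = -35400348 + 21750 = -35378598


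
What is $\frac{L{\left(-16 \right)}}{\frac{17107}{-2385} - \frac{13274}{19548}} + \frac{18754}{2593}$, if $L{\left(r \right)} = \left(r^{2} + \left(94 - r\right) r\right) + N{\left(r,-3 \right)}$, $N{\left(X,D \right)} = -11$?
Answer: $\frac{10556375402728}{52733859151} \approx 200.18$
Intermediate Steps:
$L{\left(r \right)} = -11 + r^{2} + r \left(94 - r\right)$ ($L{\left(r \right)} = \left(r^{2} + \left(94 - r\right) r\right) - 11 = \left(r^{2} + r \left(94 - r\right)\right) - 11 = -11 + r^{2} + r \left(94 - r\right)$)
$\frac{L{\left(-16 \right)}}{\frac{17107}{-2385} - \frac{13274}{19548}} + \frac{18754}{2593} = \frac{-11 + 94 \left(-16\right)}{\frac{17107}{-2385} - \frac{13274}{19548}} + \frac{18754}{2593} = \frac{-11 - 1504}{17107 \left(- \frac{1}{2385}\right) - \frac{6637}{9774}} + 18754 \cdot \frac{1}{2593} = - \frac{1515}{- \frac{17107}{2385} - \frac{6637}{9774}} + \frac{18754}{2593} = - \frac{1515}{- \frac{20337007}{2590110}} + \frac{18754}{2593} = \left(-1515\right) \left(- \frac{2590110}{20337007}\right) + \frac{18754}{2593} = \frac{3924016650}{20337007} + \frac{18754}{2593} = \frac{10556375402728}{52733859151}$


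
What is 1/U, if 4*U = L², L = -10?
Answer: 1/25 ≈ 0.040000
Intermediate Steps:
L = -10 (L = -10*1 = -10)
U = 25 (U = (¼)*(-10)² = (¼)*100 = 25)
1/U = 1/25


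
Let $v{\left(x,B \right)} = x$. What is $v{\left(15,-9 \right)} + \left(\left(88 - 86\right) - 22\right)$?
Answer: $-5$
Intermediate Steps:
$v{\left(15,-9 \right)} + \left(\left(88 - 86\right) - 22\right) = 15 + \left(\left(88 - 86\right) - 22\right) = 15 + \left(2 - 22\right) = 15 - 20 = -5$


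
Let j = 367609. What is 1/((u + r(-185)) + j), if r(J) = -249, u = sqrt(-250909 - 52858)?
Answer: 367360/134953673367 - I*sqrt(303767)/134953673367 ≈ 2.7221e-6 - 4.084e-9*I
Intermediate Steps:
u = I*sqrt(303767) (u = sqrt(-303767) = I*sqrt(303767) ≈ 551.15*I)
1/((u + r(-185)) + j) = 1/((I*sqrt(303767) - 249) + 367609) = 1/((-249 + I*sqrt(303767)) + 367609) = 1/(367360 + I*sqrt(303767))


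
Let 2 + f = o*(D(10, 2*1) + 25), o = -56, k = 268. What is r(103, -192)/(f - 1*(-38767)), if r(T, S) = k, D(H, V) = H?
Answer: 268/36805 ≈ 0.0072816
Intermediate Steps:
f = -1962 (f = -2 - 56*(10 + 25) = -2 - 56*35 = -2 - 1960 = -1962)
r(T, S) = 268
r(103, -192)/(f - 1*(-38767)) = 268/(-1962 - 1*(-38767)) = 268/(-1962 + 38767) = 268/36805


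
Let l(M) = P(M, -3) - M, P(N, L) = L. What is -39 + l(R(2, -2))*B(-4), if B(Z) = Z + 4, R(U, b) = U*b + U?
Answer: -39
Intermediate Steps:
R(U, b) = U + U*b
l(M) = -3 - M
B(Z) = 4 + Z
-39 + l(R(2, -2))*B(-4) = -39 + (-3 - 2*(1 - 2))*(4 - 4) = -39 + (-3 - 2*(-1))*0 = -39 + (-3 - 1*(-2))*0 = -39 + (-3 + 2)*0 = -39 - 1*0 = -39 + 0 = -39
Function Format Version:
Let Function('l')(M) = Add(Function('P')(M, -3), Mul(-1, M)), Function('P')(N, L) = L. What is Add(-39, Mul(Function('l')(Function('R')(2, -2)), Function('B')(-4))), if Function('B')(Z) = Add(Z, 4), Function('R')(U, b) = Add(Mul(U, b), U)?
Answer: -39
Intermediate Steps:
Function('R')(U, b) = Add(U, Mul(U, b))
Function('l')(M) = Add(-3, Mul(-1, M))
Function('B')(Z) = Add(4, Z)
Add(-39, Mul(Function('l')(Function('R')(2, -2)), Function('B')(-4))) = Add(-39, Mul(Add(-3, Mul(-1, Mul(2, Add(1, -2)))), Add(4, -4))) = Add(-39, Mul(Add(-3, Mul(-1, Mul(2, -1))), 0)) = Add(-39, Mul(Add(-3, Mul(-1, -2)), 0)) = Add(-39, Mul(Add(-3, 2), 0)) = Add(-39, Mul(-1, 0)) = Add(-39, 0) = -39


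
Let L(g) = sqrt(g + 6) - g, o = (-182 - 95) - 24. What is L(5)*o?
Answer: 1505 - 301*sqrt(11) ≈ 506.70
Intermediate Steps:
o = -301 (o = -277 - 24 = -301)
L(g) = sqrt(6 + g) - g
L(5)*o = (sqrt(6 + 5) - 1*5)*(-301) = (sqrt(11) - 5)*(-301) = (-5 + sqrt(11))*(-301) = 1505 - 301*sqrt(11)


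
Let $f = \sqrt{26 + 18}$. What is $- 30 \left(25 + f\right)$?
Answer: $-750 - 60 \sqrt{11} \approx -949.0$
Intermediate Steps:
$f = 2 \sqrt{11}$ ($f = \sqrt{44} = 2 \sqrt{11} \approx 6.6332$)
$- 30 \left(25 + f\right) = - 30 \left(25 + 2 \sqrt{11}\right) = -750 - 60 \sqrt{11}$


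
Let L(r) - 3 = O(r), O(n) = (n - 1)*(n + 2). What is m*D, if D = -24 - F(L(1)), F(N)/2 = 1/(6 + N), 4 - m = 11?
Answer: 1526/9 ≈ 169.56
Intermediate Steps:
m = -7 (m = 4 - 1*11 = 4 - 11 = -7)
O(n) = (-1 + n)*(2 + n)
L(r) = 1 + r + r**2 (L(r) = 3 + (-2 + r + r**2) = 1 + r + r**2)
F(N) = 2/(6 + N)
D = -218/9 (D = -24 - 2/(6 + (1 + 1 + 1**2)) = -24 - 2/(6 + (1 + 1 + 1)) = -24 - 2/(6 + 3) = -24 - 2/9 = -218/9 ≈ -24.222)
m*D = -7*(-218/9) = 1526/9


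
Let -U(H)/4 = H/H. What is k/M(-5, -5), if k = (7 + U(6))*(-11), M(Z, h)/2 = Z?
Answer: 33/10 ≈ 3.3000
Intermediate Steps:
U(H) = -4 (U(H) = -4*H/H = -4*1 = -4)
M(Z, h) = 2*Z
k = -33 (k = (7 - 4)*(-11) = 3*(-11) = -33)
k/M(-5, -5) = -33/(2*(-5)) = -33/(-10) = -33*(-⅒) = 33/10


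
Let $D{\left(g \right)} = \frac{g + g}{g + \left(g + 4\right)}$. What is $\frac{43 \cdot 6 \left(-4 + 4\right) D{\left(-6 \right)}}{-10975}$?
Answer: $0$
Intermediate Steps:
$D{\left(g \right)} = \frac{2 g}{4 + 2 g}$ ($D{\left(g \right)} = \frac{2 g}{g + \left(4 + g\right)} = \frac{2 g}{4 + 2 g}$)
$\frac{43 \cdot 6 \left(-4 + 4\right) D{\left(-6 \right)}}{-10975} = \frac{43 \cdot 6 \left(-4 + 4\right) \left(- \frac{6}{2 - 6}\right)}{-10975} = 43 \cdot 6 \cdot 0 \left(- \frac{6}{-4}\right) \left(- \frac{1}{10975}\right) = 43 \cdot 0 \left(\left(-6\right) \left(- \frac{1}{4}\right)\right) \left(- \frac{1}{10975}\right) = 0 \cdot \frac{3}{2} \left(- \frac{1}{10975}\right) = 0 \left(- \frac{1}{10975}\right) = 0$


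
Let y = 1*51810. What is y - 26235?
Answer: 25575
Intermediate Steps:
y = 51810
y - 26235 = 51810 - 26235 = 25575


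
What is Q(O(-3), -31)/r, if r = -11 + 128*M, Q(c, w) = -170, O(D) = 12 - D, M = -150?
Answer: 170/19211 ≈ 0.0088491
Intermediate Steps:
r = -19211 (r = -11 + 128*(-150) = -11 - 19200 = -19211)
Q(O(-3), -31)/r = -170/(-19211) = -170*(-1/19211) = 170/19211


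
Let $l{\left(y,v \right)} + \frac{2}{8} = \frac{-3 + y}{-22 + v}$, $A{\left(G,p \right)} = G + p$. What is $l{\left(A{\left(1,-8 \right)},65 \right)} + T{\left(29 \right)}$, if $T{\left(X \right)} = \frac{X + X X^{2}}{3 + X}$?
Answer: $\frac{524655}{688} \approx 762.58$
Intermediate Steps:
$T{\left(X \right)} = \frac{X + X^{3}}{3 + X}$
$l{\left(y,v \right)} = - \frac{1}{4} + \frac{-3 + y}{-22 + v}$
$l{\left(A{\left(1,-8 \right)},65 \right)} + T{\left(29 \right)} = \frac{10 - 65 + 4 \left(1 - 8\right)}{4 \left(-22 + 65\right)} + \frac{29 + 29^{3}}{3 + 29} = \frac{10 - 65 + 4 \left(-7\right)}{4 \cdot 43} + \frac{29 + 24389}{32} = \frac{1}{4} \cdot \frac{1}{43} \left(10 - 65 - 28\right) + \frac{1}{32} \cdot 24418 = \frac{1}{4} \cdot \frac{1}{43} \left(-83\right) + \frac{12209}{16} = - \frac{83}{172} + \frac{12209}{16} = \frac{524655}{688}$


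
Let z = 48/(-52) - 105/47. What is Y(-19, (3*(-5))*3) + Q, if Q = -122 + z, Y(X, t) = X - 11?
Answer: -94801/611 ≈ -155.16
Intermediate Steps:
Y(X, t) = -11 + X
z = -1929/611 (z = 48*(-1/52) - 105*1/47 = -12/13 - 105/47 = -1929/611 ≈ -3.1571)
Q = -76471/611 (Q = -122 - 1929/611 = -76471/611 ≈ -125.16)
Y(-19, (3*(-5))*3) + Q = (-11 - 19) - 76471/611 = -30 - 76471/611 = -94801/611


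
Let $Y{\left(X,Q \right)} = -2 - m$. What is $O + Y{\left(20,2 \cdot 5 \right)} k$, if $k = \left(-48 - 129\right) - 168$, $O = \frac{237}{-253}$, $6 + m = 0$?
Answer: $- \frac{349377}{253} \approx -1380.9$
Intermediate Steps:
$m = -6$ ($m = -6 + 0 = -6$)
$O = - \frac{237}{253}$ ($O = 237 \left(- \frac{1}{253}\right) = - \frac{237}{253} \approx -0.93676$)
$k = -345$ ($k = -177 - 168 = -345$)
$Y{\left(X,Q \right)} = 4$ ($Y{\left(X,Q \right)} = -2 - -6 = -2 + 6 = 4$)
$O + Y{\left(20,2 \cdot 5 \right)} k = - \frac{237}{253} + 4 \left(-345\right) = - \frac{237}{253} - 1380 = - \frac{349377}{253}$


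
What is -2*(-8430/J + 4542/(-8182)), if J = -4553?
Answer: -48294534/18626323 ≈ -2.5928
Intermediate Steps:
-2*(-8430/J + 4542/(-8182)) = -2*(-8430/(-4553) + 4542/(-8182)) = -2*(-8430*(-1/4553) + 4542*(-1/8182)) = -2*(8430/4553 - 2271/4091) = -2*24147267/18626323 = -48294534/18626323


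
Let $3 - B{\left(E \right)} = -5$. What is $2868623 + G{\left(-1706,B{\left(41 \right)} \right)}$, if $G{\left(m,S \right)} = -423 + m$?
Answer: $2866494$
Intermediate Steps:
$B{\left(E \right)} = 8$ ($B{\left(E \right)} = 3 - -5 = 3 + 5 = 8$)
$2868623 + G{\left(-1706,B{\left(41 \right)} \right)} = 2868623 - 2129 = 2866494$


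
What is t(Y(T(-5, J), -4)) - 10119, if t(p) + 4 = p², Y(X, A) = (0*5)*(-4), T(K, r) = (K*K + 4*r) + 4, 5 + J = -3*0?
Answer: -10123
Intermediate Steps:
J = -5 (J = -5 - 3*0 = -5 + 0 = -5)
T(K, r) = 4 + K² + 4*r (T(K, r) = (K² + 4*r) + 4 = 4 + K² + 4*r)
Y(X, A) = 0 (Y(X, A) = 0*(-4) = 0)
t(p) = -4 + p²
t(Y(T(-5, J), -4)) - 10119 = (-4 + 0²) - 10119 = (-4 + 0) - 10119 = -4 - 10119 = -10123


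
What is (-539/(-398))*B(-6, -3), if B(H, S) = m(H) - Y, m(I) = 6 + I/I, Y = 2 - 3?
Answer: 2156/199 ≈ 10.834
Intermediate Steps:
Y = -1
m(I) = 7 (m(I) = 6 + 1 = 7)
B(H, S) = 8 (B(H, S) = 7 - 1*(-1) = 7 + 1 = 8)
(-539/(-398))*B(-6, -3) = -539/(-398)*8 = -539*(-1/398)*8 = (539/398)*8 = 2156/199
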